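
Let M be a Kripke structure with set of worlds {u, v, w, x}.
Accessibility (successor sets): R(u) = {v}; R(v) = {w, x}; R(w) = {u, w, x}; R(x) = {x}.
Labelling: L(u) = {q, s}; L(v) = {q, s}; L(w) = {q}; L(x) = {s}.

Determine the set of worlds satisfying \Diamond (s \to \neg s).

Recall that \Diamond ψ holds at a world iff ψ holds at some accessible world.
Let φ = \Diamond (s \to \neg s). Evaluate φ at each world:
  u (successors {v}): φ is false.
  v (successors {w, x}): φ is true.
  w (successors {u, w, x}): φ is true.
  x (successors {x}): φ is false.
For instance, at v:
  At v: \Diamond (s \to \neg s) requires s \to \neg s at some successor in {w, x}.
    s \to \neg s holds at w, so \Diamond (s \to \neg s) is true at v.
Satisfying worlds: {v, w}

v, w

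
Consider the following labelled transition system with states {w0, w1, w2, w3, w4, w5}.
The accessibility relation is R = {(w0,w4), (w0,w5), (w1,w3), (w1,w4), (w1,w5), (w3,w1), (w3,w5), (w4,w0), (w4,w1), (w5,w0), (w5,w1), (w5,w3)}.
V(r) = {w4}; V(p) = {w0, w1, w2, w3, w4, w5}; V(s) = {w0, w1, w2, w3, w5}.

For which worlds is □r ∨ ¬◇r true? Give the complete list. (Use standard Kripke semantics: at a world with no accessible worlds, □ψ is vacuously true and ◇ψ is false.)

w2, w3, w4, w5

Recall that □ψ holds at a world iff ψ holds at every accessible world, and ◇ψ holds iff ψ holds at some accessible world.
Let φ = □r ∨ ¬◇r. Evaluate φ at each world:
  w0 (successors {w4, w5}): φ is false.
  w1 (successors {w3, w4, w5}): φ is false.
  w2 (successors ∅): φ is true.
  w3 (successors {w1, w5}): φ is true.
  w4 (successors {w0, w1}): φ is true.
  w5 (successors {w0, w1, w3}): φ is true.
For instance, at w5:
  At w5: □r is false, ¬◇r is true, so □r ∨ ¬◇r is true.
    At w5: □r requires r at every successor {w0, w1, w3}.
      r fails at w0, so □r is false at w5.
    At w5: ◇r is false, so ¬◇r is true.
      At w5: ◇r requires r at some successor in {w0, w1, w3}.
        At w0: r is false.
        At w1: r is false.
        At w3: r is false.
      So ◇r is false at w5.
Satisfying worlds: {w2, w3, w4, w5}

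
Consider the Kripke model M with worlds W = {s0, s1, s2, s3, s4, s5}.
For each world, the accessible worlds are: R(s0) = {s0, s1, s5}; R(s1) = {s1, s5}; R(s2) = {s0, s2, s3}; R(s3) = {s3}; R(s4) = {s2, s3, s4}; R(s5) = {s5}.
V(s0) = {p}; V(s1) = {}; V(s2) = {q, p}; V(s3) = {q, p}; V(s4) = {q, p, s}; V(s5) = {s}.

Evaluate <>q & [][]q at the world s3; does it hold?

At s3: <>q is true, [][]q is true, so <>q & [][]q is true.
  At s3: <>q requires q at some successor in {s3}.
    q holds at s3, so <>q is true at s3.
  At s3: [][]q requires []q at every successor {s3}.
      At s3: []q requires q at every successor {s3}.
        At s3: q is true.
      So []q is true at s3.
  So [][]q is true at s3.

Yes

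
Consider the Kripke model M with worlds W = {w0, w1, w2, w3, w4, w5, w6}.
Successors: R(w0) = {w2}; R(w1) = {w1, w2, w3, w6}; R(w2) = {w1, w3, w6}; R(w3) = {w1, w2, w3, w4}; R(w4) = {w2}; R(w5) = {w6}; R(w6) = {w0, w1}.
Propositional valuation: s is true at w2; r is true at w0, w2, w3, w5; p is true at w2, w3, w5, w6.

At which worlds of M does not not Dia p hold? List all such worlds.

Let φ = not not Dia p. Evaluate φ at each world:
  w0 (successors {w2}): φ is true.
  w1 (successors {w1, w2, w3, w6}): φ is true.
  w2 (successors {w1, w3, w6}): φ is true.
  w3 (successors {w1, w2, w3, w4}): φ is true.
  w4 (successors {w2}): φ is true.
  w5 (successors {w6}): φ is true.
  w6 (successors {w0, w1}): φ is false.
For instance, at w3:
  At w3: not Dia p is false, so not not Dia p is true.
    At w3: Dia p is true, so not Dia p is false.
      At w3: Dia p requires p at some successor in {w1, w2, w3, w4}.
        p holds at w2, so Dia p is true at w3.
Satisfying worlds: {w0, w1, w2, w3, w4, w5}

w0, w1, w2, w3, w4, w5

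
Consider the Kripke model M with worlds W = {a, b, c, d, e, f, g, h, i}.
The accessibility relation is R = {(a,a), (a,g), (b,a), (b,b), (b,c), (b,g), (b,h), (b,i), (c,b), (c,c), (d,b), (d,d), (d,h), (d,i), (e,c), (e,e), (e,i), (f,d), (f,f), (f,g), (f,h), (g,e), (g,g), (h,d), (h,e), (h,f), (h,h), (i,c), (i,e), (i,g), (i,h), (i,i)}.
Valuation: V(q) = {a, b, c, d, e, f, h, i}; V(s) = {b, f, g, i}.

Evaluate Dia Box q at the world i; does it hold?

Yes

At i: Dia Box q requires Box q at some successor in {c, e, g, h, i}.
  Box q holds at c, so Dia Box q is true at i.
    At c: Box q requires q at every successor {b, c}.
      At b: q is true.
      At c: q is true.
    So Box q is true at c.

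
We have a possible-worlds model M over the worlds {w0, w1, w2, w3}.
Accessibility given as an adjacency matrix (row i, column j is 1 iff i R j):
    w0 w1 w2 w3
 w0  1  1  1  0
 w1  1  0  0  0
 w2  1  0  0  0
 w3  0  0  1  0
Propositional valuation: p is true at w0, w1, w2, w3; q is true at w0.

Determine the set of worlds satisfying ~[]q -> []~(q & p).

w1, w2, w3

Let φ = ~[]q -> []~(q & p). Evaluate φ at each world:
  w0 (successors {w0, w1, w2}): φ is false.
  w1 (successors {w0}): φ is true.
  w2 (successors {w0}): φ is true.
  w3 (successors {w2}): φ is true.
For instance, at w1:
  At w1: ~[]q is false, []~(q & p) is false, so ~[]q -> []~(q & p) is true.
    At w1: []q is true, so ~[]q is false.
      At w1: []q requires q at every successor {w0}.
        At w0: q is true.
      So []q is true at w1.
    At w1: []~(q & p) requires ~(q & p) at every successor {w0}.
      ~(q & p) fails at w0, so []~(q & p) is false at w1.
Satisfying worlds: {w1, w2, w3}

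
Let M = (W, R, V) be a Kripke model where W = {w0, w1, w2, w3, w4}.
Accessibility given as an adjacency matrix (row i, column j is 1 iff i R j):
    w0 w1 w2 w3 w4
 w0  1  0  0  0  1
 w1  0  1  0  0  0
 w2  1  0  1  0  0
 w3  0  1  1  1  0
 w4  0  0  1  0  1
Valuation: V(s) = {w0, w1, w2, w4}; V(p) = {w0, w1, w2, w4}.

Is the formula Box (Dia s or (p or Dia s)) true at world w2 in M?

At w2: Box (Dia s or (p or Dia s)) requires Dia s or (p or Dia s) at every successor {w0, w2}.
    At w0: Dia s is true, p or Dia s is true, so Dia s or (p or Dia s) is true.
      At w0: Dia s requires s at some successor in {w0, w4}.
        s holds at w0, so Dia s is true at w0.
      At w0: p is true, Dia s is true, so p or Dia s is true.
    At w2: Dia s is true, p or Dia s is true, so Dia s or (p or Dia s) is true.
      At w2: Dia s requires s at some successor in {w0, w2}.
        s holds at w0, so Dia s is true at w2.
      At w2: p is true, Dia s is true, so p or Dia s is true.
So Box (Dia s or (p or Dia s)) is true at w2.

Yes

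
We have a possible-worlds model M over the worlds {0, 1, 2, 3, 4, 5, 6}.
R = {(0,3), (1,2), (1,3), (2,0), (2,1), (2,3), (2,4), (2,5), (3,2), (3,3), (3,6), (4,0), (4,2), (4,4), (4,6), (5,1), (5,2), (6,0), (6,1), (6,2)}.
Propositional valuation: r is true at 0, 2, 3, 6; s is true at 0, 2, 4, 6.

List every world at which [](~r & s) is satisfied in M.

none

Let φ = [](~r & s). Evaluate φ at each world:
  0 (successors {3}): φ is false.
  1 (successors {2, 3}): φ is false.
  2 (successors {0, 1, 3, 4, 5}): φ is false.
  3 (successors {2, 3, 6}): φ is false.
  4 (successors {0, 2, 4, 6}): φ is false.
  5 (successors {1, 2}): φ is false.
  6 (successors {0, 1, 2}): φ is false.
For instance, at 3:
  At 3: [](~r & s) requires ~r & s at every successor {2, 3, 6}.
    ~r & s fails at 2, so [](~r & s) is false at 3.
Satisfying worlds: none.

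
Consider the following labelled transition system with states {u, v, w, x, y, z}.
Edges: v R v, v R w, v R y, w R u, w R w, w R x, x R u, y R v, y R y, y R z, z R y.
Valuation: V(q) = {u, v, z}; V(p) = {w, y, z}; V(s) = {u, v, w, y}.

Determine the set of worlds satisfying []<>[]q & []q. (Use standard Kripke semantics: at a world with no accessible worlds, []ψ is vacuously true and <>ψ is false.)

Recall that []ψ holds at a world iff ψ holds at every accessible world, and <>ψ holds iff ψ holds at some accessible world.
Let φ = []<>[]q & []q. Evaluate φ at each world:
  u (successors ∅): φ is true.
  v (successors {v, w, y}): φ is false.
  w (successors {u, w, x}): φ is false.
  x (successors {u}): φ is false.
  y (successors {v, y, z}): φ is false.
  z (successors {y}): φ is false.
For instance, at y:
  At y: []<>[]q is false, []q is false, so []<>[]q & []q is false.
    At y: []<>[]q requires <>[]q at every successor {v, y, z}.
      <>[]q fails at v, so []<>[]q is false at y.
    At y: []q requires q at every successor {v, y, z}.
      q fails at y, so []q is false at y.
Satisfying worlds: {u}

u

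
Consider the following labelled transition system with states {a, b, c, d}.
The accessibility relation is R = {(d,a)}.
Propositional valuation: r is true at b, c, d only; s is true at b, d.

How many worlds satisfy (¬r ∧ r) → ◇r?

4

Let φ = (¬r ∧ r) → ◇r. Evaluate φ at each world:
  a (successors ∅): φ is true.
  b (successors ∅): φ is true.
  c (successors ∅): φ is true.
  d (successors {a}): φ is true.
For instance, at d:
  At d: ¬r ∧ r is false, ◇r is false, so (¬r ∧ r) → ◇r is true.
    At d: ◇r requires r at some successor in {a}.
      At a: r is false.
    So ◇r is false at d.
Satisfying worlds: {a, b, c, d}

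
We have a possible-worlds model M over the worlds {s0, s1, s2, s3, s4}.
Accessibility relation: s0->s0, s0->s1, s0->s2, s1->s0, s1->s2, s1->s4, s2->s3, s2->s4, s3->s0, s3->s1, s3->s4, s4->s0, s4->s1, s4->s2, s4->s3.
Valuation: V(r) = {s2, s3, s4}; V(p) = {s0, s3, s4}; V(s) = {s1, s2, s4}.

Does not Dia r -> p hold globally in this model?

Yes

Let φ = not Dia r -> p. Evaluate φ at each world:
  s0 (successors {s0, s1, s2}): φ is true.
  s1 (successors {s0, s2, s4}): φ is true.
  s2 (successors {s3, s4}): φ is true.
  s3 (successors {s0, s1, s4}): φ is true.
  s4 (successors {s0, s1, s2, s3}): φ is true.
For instance, at s2:
  At s2: not Dia r is false, p is false, so not Dia r -> p is true.
    At s2: Dia r is true, so not Dia r is false.
      At s2: Dia r requires r at some successor in {s3, s4}.
        r holds at s3, so Dia r is true at s2.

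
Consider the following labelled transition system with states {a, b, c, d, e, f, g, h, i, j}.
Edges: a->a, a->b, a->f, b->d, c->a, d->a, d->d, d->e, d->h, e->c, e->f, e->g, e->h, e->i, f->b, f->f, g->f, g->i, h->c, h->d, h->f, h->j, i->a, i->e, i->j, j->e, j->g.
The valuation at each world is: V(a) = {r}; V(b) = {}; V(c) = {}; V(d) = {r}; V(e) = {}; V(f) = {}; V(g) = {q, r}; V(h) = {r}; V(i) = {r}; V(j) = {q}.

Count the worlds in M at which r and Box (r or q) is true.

Let φ = r and Box (r or q). Evaluate φ at each world:
  a (successors {a, b, f}): φ is false.
  b (successors {d}): φ is false.
  c (successors {a}): φ is false.
  d (successors {a, d, e, h}): φ is false.
  e (successors {c, f, g, h, i}): φ is false.
  f (successors {b, f}): φ is false.
  g (successors {f, i}): φ is false.
  h (successors {c, d, f, j}): φ is false.
  i (successors {a, e, j}): φ is false.
  j (successors {e, g}): φ is false.
For instance, at f:
  At f: r is false, Box (r or q) is false, so r and Box (r or q) is false.
    At f: Box (r or q) requires r or q at every successor {b, f}.
      r or q fails at b, so Box (r or q) is false at f.
Satisfying worlds: none.

0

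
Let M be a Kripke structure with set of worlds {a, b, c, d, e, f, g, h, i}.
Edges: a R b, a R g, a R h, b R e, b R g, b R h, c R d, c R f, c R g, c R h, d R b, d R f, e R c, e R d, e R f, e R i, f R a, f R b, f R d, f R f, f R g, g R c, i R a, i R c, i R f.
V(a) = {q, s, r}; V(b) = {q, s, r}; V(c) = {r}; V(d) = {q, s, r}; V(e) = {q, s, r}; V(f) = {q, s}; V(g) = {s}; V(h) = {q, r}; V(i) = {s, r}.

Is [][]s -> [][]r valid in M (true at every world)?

Yes

Let φ = [][]s -> [][]r. Evaluate φ at each world:
  a (successors {b, g, h}): φ is true.
  b (successors {e, g, h}): φ is true.
  c (successors {d, f, g, h}): φ is true.
  d (successors {b, f}): φ is true.
  e (successors {c, d, f, i}): φ is true.
  f (successors {a, b, d, f, g}): φ is true.
  g (successors {c}): φ is true.
  h (successors ∅): φ is true.
  i (successors {a, c, f}): φ is true.
For instance, at e:
  At e: [][]s is false, [][]r is false, so [][]s -> [][]r is true.
    At e: [][]s requires []s at every successor {c, d, f, i}.
      []s fails at c, so [][]s is false at e.
    At e: [][]r requires []r at every successor {c, d, f, i}.
      []r fails at c, so [][]r is false at e.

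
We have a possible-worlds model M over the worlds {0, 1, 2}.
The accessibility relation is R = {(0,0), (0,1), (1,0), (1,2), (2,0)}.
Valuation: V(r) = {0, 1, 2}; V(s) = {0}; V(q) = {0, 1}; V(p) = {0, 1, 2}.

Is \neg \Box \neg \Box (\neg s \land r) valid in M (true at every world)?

No

Let φ = \neg \Box \neg \Box (\neg s \land r). Evaluate φ at each world:
  0 (successors {0, 1}): φ is false.
  1 (successors {0, 2}): φ is false.
  2 (successors {0}): φ is false.
Detail at 0 (counterexample):
  At 0: \Box \neg \Box (\neg s \land r) is true, so \neg \Box \neg \Box (\neg s \land r) is false.
    At 0: \Box \neg \Box (\neg s \land r) requires \neg \Box (\neg s \land r) at every successor {0, 1}.
      At 0: \neg \Box (\neg s \land r) is true.
      At 1: \neg \Box (\neg s \land r) is true.
    So \Box \neg \Box (\neg s \land r) is true at 0.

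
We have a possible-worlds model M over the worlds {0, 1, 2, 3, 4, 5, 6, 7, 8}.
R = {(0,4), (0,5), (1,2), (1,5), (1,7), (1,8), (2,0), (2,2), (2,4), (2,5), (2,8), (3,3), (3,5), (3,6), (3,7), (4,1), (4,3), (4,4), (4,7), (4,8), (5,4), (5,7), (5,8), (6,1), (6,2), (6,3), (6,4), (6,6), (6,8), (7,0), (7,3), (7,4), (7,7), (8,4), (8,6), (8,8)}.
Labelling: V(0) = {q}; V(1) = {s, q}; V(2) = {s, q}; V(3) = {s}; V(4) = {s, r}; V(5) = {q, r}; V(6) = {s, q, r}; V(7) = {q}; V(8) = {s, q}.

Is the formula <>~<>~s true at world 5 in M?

At 5: <>~<>~s requires ~<>~s at some successor in {4, 7, 8}.
  ~<>~s holds at 8, so <>~<>~s is true at 5.
    At 8: <>~s is false, so ~<>~s is true.
      At 8: <>~s requires ~s at some successor in {4, 6, 8}.
        At 4: ~s is false.
        At 6: ~s is false.
        At 8: ~s is false.
      So <>~s is false at 8.

Yes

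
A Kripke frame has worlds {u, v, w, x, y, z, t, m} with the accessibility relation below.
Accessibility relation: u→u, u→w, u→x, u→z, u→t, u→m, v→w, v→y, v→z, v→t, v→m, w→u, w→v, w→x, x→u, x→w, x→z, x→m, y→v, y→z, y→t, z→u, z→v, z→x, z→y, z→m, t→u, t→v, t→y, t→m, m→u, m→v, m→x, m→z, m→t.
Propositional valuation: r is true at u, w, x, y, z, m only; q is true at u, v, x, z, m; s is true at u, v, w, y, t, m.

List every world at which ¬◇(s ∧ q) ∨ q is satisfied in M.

u, v, x, z, m

Recall that ◇ψ holds at a world iff ψ holds at some accessible world.
Let φ = ¬◇(s ∧ q) ∨ q. Evaluate φ at each world:
  u (successors {u, w, x, z, t, m}): φ is true.
  v (successors {w, y, z, t, m}): φ is true.
  w (successors {u, v, x}): φ is false.
  x (successors {u, w, z, m}): φ is true.
  y (successors {v, z, t}): φ is false.
  z (successors {u, v, x, y, m}): φ is true.
  t (successors {u, v, y, m}): φ is false.
  m (successors {u, v, x, z, t}): φ is true.
For instance, at t:
  At t: ¬◇(s ∧ q) is false, q is false, so ¬◇(s ∧ q) ∨ q is false.
    At t: ◇(s ∧ q) is true, so ¬◇(s ∧ q) is false.
      At t: ◇(s ∧ q) requires s ∧ q at some successor in {u, v, y, m}.
        s ∧ q holds at u, so ◇(s ∧ q) is true at t.
Satisfying worlds: {u, v, x, z, m}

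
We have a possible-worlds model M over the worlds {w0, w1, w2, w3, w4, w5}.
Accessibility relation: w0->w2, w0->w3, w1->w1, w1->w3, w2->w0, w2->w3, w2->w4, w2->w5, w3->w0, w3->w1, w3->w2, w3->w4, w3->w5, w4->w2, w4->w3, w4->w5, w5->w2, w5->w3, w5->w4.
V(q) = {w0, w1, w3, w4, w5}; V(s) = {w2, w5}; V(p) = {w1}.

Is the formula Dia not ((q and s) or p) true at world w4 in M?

At w4: Dia not ((q and s) or p) requires not ((q and s) or p) at some successor in {w2, w3, w5}.
  not ((q and s) or p) holds at w2, so Dia not ((q and s) or p) is true at w4.

Yes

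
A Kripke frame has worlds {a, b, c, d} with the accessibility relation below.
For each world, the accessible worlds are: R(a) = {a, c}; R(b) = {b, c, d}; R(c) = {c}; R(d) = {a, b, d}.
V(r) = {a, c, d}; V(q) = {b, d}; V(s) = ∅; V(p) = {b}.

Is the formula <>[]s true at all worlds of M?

No

Let φ = <>[]s. Evaluate φ at each world:
  a (successors {a, c}): φ is false.
  b (successors {b, c, d}): φ is false.
  c (successors {c}): φ is false.
  d (successors {a, b, d}): φ is false.
Detail at a (counterexample):
  At a: <>[]s requires []s at some successor in {a, c}.
    At a: []s is false.
    At c: []s is false.
  So <>[]s is false at a.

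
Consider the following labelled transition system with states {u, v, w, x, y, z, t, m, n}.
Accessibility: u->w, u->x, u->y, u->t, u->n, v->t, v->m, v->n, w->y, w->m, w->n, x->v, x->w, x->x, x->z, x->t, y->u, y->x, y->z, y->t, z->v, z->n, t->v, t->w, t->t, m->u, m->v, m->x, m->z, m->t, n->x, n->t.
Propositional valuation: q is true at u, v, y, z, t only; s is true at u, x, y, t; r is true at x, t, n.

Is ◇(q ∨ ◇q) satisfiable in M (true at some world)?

Yes

Recall that ◇ψ holds at a world iff ψ holds at some accessible world.
Let φ = ◇(q ∨ ◇q). Evaluate φ at each world:
  u (successors {w, x, y, t, n}): φ is true.
  v (successors {t, m, n}): φ is true.
  w (successors {y, m, n}): φ is true.
  x (successors {v, w, x, z, t}): φ is true.
  y (successors {u, x, z, t}): φ is true.
  z (successors {v, n}): φ is true.
  t (successors {v, w, t}): φ is true.
  m (successors {u, v, x, z, t}): φ is true.
  n (successors {x, t}): φ is true.
Detail at u (witness):
  At u: ◇(q ∨ ◇q) requires q ∨ ◇q at some successor in {w, x, y, t, n}.
    q ∨ ◇q holds at w, so ◇(q ∨ ◇q) is true at u.
      At w: q is false, ◇q is true, so q ∨ ◇q is true.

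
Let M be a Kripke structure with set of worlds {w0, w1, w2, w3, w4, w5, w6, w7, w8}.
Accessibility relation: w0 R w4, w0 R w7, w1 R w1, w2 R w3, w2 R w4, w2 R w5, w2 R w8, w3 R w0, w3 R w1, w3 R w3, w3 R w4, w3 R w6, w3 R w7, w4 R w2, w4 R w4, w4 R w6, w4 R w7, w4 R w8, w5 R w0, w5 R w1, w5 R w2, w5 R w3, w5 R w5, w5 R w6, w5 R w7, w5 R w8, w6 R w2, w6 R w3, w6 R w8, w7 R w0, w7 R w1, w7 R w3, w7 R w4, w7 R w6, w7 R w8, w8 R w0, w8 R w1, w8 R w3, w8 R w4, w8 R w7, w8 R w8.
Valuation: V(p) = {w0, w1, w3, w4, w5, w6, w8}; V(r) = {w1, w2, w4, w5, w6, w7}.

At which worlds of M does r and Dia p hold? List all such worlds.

w1, w2, w4, w5, w6, w7

Let φ = r and Dia p. Evaluate φ at each world:
  w0 (successors {w4, w7}): φ is false.
  w1 (successors {w1}): φ is true.
  w2 (successors {w3, w4, w5, w8}): φ is true.
  w3 (successors {w0, w1, w3, w4, w6, w7}): φ is false.
  w4 (successors {w2, w4, w6, w7, w8}): φ is true.
  w5 (successors {w0, w1, w2, w3, w5, w6, w7, w8}): φ is true.
  w6 (successors {w2, w3, w8}): φ is true.
  w7 (successors {w0, w1, w3, w4, w6, w8}): φ is true.
  w8 (successors {w0, w1, w3, w4, w7, w8}): φ is false.
For instance, at w5:
  At w5: r is true, Dia p is true, so r and Dia p is true.
    At w5: Dia p requires p at some successor in {w0, w1, w2, w3, w5, w6, w7, w8}.
      p holds at w0, so Dia p is true at w5.
Satisfying worlds: {w1, w2, w4, w5, w6, w7}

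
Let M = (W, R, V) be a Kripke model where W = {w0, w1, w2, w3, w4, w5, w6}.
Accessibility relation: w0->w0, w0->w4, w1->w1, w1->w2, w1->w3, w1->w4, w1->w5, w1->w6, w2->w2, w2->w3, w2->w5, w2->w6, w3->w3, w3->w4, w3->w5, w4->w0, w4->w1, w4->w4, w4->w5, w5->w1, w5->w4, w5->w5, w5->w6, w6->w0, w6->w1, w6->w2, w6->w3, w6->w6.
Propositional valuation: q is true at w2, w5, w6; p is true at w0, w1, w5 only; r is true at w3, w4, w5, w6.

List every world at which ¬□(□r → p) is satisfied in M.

w1, w2, w3, w6

Recall that □ψ holds at a world iff ψ holds at every accessible world, and ◇ψ holds iff ψ holds at some accessible world.
Let φ = ¬□(□r → p). Evaluate φ at each world:
  w0 (successors {w0, w4}): φ is false.
  w1 (successors {w1, w2, w3, w4, w5, w6}): φ is true.
  w2 (successors {w2, w3, w5, w6}): φ is true.
  w3 (successors {w3, w4, w5}): φ is true.
  w4 (successors {w0, w1, w4, w5}): φ is false.
  w5 (successors {w1, w4, w5, w6}): φ is false.
  w6 (successors {w0, w1, w2, w3, w6}): φ is true.
For instance, at w3:
  At w3: □(□r → p) is false, so ¬□(□r → p) is true.
    At w3: □(□r → p) requires □r → p at every successor {w3, w4, w5}.
      □r → p fails at w3, so □(□r → p) is false at w3.
Satisfying worlds: {w1, w2, w3, w6}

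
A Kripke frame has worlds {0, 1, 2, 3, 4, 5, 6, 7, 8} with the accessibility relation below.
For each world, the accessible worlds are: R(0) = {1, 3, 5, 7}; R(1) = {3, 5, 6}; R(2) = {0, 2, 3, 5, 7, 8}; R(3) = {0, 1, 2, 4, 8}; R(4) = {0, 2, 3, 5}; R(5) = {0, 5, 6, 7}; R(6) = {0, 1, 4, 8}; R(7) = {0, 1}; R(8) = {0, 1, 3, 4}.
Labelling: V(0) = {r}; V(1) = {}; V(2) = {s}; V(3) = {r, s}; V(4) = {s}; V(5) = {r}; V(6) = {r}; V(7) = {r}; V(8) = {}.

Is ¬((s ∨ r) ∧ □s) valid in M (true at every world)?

Yes

Recall that □ψ holds at a world iff ψ holds at every accessible world, and ◇ψ holds iff ψ holds at some accessible world.
Let φ = ¬((s ∨ r) ∧ □s). Evaluate φ at each world:
  0 (successors {1, 3, 5, 7}): φ is true.
  1 (successors {3, 5, 6}): φ is true.
  2 (successors {0, 2, 3, 5, 7, 8}): φ is true.
  3 (successors {0, 1, 2, 4, 8}): φ is true.
  4 (successors {0, 2, 3, 5}): φ is true.
  5 (successors {0, 5, 6, 7}): φ is true.
  6 (successors {0, 1, 4, 8}): φ is true.
  7 (successors {0, 1}): φ is true.
  8 (successors {0, 1, 3, 4}): φ is true.
For instance, at 3:
  At 3: (s ∨ r) ∧ □s is false, so ¬((s ∨ r) ∧ □s) is true.
    At 3: s ∨ r is true, □s is false, so (s ∨ r) ∧ □s is false.
      At 3: □s requires s at every successor {0, 1, 2, 4, 8}.
        s fails at 0, so □s is false at 3.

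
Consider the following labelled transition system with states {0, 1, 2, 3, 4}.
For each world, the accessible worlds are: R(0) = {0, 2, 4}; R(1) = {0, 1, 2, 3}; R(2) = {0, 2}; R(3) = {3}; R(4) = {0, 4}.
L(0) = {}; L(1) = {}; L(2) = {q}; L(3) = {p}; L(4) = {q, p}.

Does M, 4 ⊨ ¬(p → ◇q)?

Recall that ◇ψ holds at a world iff ψ holds at some accessible world.
At 4: p → ◇q is true, so ¬(p → ◇q) is false.
  At 4: p is true, ◇q is true, so p → ◇q is true.
    At 4: ◇q requires q at some successor in {0, 4}.
      q holds at 4, so ◇q is true at 4.

No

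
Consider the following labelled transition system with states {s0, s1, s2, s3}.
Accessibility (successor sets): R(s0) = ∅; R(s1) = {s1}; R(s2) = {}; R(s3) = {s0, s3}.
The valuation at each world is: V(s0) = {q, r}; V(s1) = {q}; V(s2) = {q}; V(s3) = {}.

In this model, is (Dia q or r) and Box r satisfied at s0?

At s0: Dia q or r is true, Box r is true, so (Dia q or r) and Box r is true.
  At s0: Dia q is false, r is true, so Dia q or r is true.
    At s0: no accessible worlds, so Dia q is false.
  At s0: no accessible worlds, so Box r holds vacuously.

Yes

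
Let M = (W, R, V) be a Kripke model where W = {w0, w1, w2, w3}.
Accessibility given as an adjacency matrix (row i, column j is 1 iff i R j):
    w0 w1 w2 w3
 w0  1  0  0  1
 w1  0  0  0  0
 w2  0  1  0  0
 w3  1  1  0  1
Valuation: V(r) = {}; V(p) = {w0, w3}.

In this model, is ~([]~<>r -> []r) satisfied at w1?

At w1: []~<>r -> []r is true, so ~([]~<>r -> []r) is false.
  At w1: []~<>r is true, []r is true, so []~<>r -> []r is true.
    At w1: no accessible worlds, so []~<>r holds vacuously.
    At w1: no accessible worlds, so []r holds vacuously.

No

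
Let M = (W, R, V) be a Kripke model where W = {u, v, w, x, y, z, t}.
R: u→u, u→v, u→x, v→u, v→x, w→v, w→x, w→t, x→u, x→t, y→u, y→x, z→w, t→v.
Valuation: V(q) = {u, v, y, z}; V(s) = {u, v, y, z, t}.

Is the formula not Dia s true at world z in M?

Yes

At z: Dia s is false, so not Dia s is true.
  At z: Dia s requires s at some successor in {w}.
    At w: s is false.
  So Dia s is false at z.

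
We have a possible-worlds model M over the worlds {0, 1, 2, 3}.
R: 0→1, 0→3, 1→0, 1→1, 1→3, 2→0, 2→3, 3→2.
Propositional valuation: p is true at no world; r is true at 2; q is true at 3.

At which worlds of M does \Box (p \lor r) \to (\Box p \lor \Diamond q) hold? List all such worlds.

Let φ = \Box (p \lor r) \to (\Box p \lor \Diamond q). Evaluate φ at each world:
  0 (successors {1, 3}): φ is true.
  1 (successors {0, 1, 3}): φ is true.
  2 (successors {0, 3}): φ is true.
  3 (successors {2}): φ is false.
For instance, at 1:
  At 1: \Box (p \lor r) is false, \Box p \lor \Diamond q is true, so \Box (p \lor r) \to (\Box p \lor \Diamond q) is true.
    At 1: \Box (p \lor r) requires p \lor r at every successor {0, 1, 3}.
      p \lor r fails at 0, so \Box (p \lor r) is false at 1.
    At 1: \Box p is false, \Diamond q is true, so \Box p \lor \Diamond q is true.
      At 1: \Box p requires p at every successor {0, 1, 3}.
        p fails at 0, so \Box p is false at 1.
      At 1: \Diamond q requires q at some successor in {0, 1, 3}.
        q holds at 3, so \Diamond q is true at 1.
Satisfying worlds: {0, 1, 2}

0, 1, 2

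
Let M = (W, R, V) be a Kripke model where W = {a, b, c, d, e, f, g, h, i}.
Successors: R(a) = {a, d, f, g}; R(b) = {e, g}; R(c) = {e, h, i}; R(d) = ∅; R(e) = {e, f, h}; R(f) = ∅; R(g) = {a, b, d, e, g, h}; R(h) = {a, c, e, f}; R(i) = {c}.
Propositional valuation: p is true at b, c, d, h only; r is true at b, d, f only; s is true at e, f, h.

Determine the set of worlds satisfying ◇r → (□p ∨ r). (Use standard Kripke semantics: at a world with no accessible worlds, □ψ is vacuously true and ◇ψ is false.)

Let φ = ◇r → (□p ∨ r). Evaluate φ at each world:
  a (successors {a, d, f, g}): φ is false.
  b (successors {e, g}): φ is true.
  c (successors {e, h, i}): φ is true.
  d (successors ∅): φ is true.
  e (successors {e, f, h}): φ is false.
  f (successors ∅): φ is true.
  g (successors {a, b, d, e, g, h}): φ is false.
  h (successors {a, c, e, f}): φ is false.
  i (successors {c}): φ is true.
For instance, at h:
  At h: ◇r is true, □p ∨ r is false, so ◇r → (□p ∨ r) is false.
    At h: ◇r requires r at some successor in {a, c, e, f}.
      r holds at f, so ◇r is true at h.
    At h: □p is false, r is false, so □p ∨ r is false.
      At h: □p requires p at every successor {a, c, e, f}.
        p fails at a, so □p is false at h.
Satisfying worlds: {b, c, d, f, i}

b, c, d, f, i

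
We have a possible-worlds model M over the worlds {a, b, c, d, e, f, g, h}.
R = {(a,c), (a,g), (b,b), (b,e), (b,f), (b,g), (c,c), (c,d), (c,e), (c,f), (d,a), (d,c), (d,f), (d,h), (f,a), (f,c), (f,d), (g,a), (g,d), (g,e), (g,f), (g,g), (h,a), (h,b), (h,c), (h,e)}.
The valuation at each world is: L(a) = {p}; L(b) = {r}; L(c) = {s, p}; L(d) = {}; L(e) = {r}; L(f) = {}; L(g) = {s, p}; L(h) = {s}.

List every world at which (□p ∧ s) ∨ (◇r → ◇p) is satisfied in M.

a, b, c, d, e, f, g, h

Let φ = (□p ∧ s) ∨ (◇r → ◇p). Evaluate φ at each world:
  a (successors {c, g}): φ is true.
  b (successors {b, e, f, g}): φ is true.
  c (successors {c, d, e, f}): φ is true.
  d (successors {a, c, f, h}): φ is true.
  e (successors ∅): φ is true.
  f (successors {a, c, d}): φ is true.
  g (successors {a, d, e, f, g}): φ is true.
  h (successors {a, b, c, e}): φ is true.
For instance, at a:
  At a: □p ∧ s is false, ◇r → ◇p is true, so (□p ∧ s) ∨ (◇r → ◇p) is true.
    At a: □p is true, s is false, so □p ∧ s is false.
      At a: □p requires p at every successor {c, g}.
        At c: p is true.
        At g: p is true.
      So □p is true at a.
    At a: ◇r is false, ◇p is true, so ◇r → ◇p is true.
      At a: ◇r requires r at some successor in {c, g}.
        At c: r is false.
        At g: r is false.
      So ◇r is false at a.
      At a: ◇p requires p at some successor in {c, g}.
        p holds at c, so ◇p is true at a.
Satisfying worlds: {a, b, c, d, e, f, g, h}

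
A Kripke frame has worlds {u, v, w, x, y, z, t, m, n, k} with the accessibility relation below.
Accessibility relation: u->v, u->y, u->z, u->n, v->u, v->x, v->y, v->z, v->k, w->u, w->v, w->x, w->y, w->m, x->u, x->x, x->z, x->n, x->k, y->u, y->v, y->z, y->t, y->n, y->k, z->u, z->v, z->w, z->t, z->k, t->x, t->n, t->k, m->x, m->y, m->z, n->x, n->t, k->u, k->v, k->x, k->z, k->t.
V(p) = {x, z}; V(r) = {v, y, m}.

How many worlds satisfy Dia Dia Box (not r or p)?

Let φ = Dia Dia Box (not r or p). Evaluate φ at each world:
  u (successors {v, y, z, n}): φ is true.
  v (successors {u, x, y, z, k}): φ is true.
  w (successors {u, v, x, y, m}): φ is true.
  x (successors {u, x, z, n, k}): φ is true.
  y (successors {u, v, z, t, n, k}): φ is true.
  z (successors {u, v, w, t, k}): φ is true.
  t (successors {x, n, k}): φ is true.
  m (successors {x, y, z}): φ is true.
  n (successors {x, t}): φ is true.
  k (successors {u, v, x, z, t}): φ is true.
For instance, at u:
  At u: Dia Dia Box (not r or p) requires Dia Box (not r or p) at some successor in {v, y, z, n}.
    Dia Box (not r or p) holds at v, so Dia Dia Box (not r or p) is true at u.
      At v: Dia Box (not r or p) requires Box (not r or p) at some successor in {u, x, y, z, k}.
        Box (not r or p) holds at x, so Dia Box (not r or p) is true at v.
Satisfying worlds: {u, v, w, x, y, z, t, m, n, k}

10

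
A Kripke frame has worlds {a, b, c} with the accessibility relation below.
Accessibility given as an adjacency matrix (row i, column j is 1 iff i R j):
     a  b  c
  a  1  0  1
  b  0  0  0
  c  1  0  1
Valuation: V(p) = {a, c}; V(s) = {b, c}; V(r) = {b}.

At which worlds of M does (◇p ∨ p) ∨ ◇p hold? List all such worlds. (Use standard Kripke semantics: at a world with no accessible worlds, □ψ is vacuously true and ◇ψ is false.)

a, c

Recall that ◇ψ holds at a world iff ψ holds at some accessible world.
Let φ = (◇p ∨ p) ∨ ◇p. Evaluate φ at each world:
  a (successors {a, c}): φ is true.
  b (successors ∅): φ is false.
  c (successors {a, c}): φ is true.
For instance, at a:
  At a: ◇p ∨ p is true, ◇p is true, so (◇p ∨ p) ∨ ◇p is true.
    At a: ◇p is true, p is true, so ◇p ∨ p is true.
      At a: ◇p requires p at some successor in {a, c}.
        p holds at a, so ◇p is true at a.
    At a: ◇p requires p at some successor in {a, c}.
      p holds at a, so ◇p is true at a.
Satisfying worlds: {a, c}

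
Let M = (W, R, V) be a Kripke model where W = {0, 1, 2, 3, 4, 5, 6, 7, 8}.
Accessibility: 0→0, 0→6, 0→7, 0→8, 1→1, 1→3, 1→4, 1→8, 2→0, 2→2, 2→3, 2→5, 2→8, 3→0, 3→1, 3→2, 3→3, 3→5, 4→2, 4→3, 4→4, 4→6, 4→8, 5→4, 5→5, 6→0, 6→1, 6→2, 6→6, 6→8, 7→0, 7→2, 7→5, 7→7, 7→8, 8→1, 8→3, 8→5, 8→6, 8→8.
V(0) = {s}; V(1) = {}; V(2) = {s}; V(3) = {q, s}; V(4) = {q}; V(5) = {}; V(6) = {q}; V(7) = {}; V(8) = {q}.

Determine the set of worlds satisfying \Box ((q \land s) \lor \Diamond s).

0, 1, 4, 6

Recall that \Box ψ holds at a world iff ψ holds at every accessible world, and \Diamond ψ holds iff ψ holds at some accessible world.
Let φ = \Box ((q \land s) \lor \Diamond s). Evaluate φ at each world:
  0 (successors {0, 6, 7, 8}): φ is true.
  1 (successors {1, 3, 4, 8}): φ is true.
  2 (successors {0, 2, 3, 5, 8}): φ is false.
  3 (successors {0, 1, 2, 3, 5}): φ is false.
  4 (successors {2, 3, 4, 6, 8}): φ is true.
  5 (successors {4, 5}): φ is false.
  6 (successors {0, 1, 2, 6, 8}): φ is true.
  7 (successors {0, 2, 5, 7, 8}): φ is false.
  8 (successors {1, 3, 5, 6, 8}): φ is false.
For instance, at 0:
  At 0: \Box ((q \land s) \lor \Diamond s) requires (q \land s) \lor \Diamond s at every successor {0, 6, 7, 8}.
    At 0: (q \land s) \lor \Diamond s is true.
    At 6: (q \land s) \lor \Diamond s is true.
    At 7: (q \land s) \lor \Diamond s is true.
    At 8: (q \land s) \lor \Diamond s is true.
  So \Box ((q \land s) \lor \Diamond s) is true at 0.
Satisfying worlds: {0, 1, 4, 6}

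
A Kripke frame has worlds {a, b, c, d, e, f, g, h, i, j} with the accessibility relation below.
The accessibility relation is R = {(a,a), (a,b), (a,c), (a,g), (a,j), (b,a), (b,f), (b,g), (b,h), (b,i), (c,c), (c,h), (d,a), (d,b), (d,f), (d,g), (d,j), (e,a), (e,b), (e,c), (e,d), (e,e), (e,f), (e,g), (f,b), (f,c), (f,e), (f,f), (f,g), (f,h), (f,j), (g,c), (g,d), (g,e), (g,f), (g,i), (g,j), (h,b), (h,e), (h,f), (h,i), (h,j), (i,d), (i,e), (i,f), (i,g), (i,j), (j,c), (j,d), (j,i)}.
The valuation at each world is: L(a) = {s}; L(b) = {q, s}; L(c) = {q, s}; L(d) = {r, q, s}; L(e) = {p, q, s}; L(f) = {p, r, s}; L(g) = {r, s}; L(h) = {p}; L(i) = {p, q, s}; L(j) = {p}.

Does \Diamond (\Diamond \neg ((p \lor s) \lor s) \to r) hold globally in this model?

Yes

Let φ = \Diamond (\Diamond \neg ((p \lor s) \lor s) \to r). Evaluate φ at each world:
  a (successors {a, b, c, g, j}): φ is true.
  b (successors {a, f, g, h, i}): φ is true.
  c (successors {c, h}): φ is true.
  d (successors {a, b, f, g, j}): φ is true.
  e (successors {a, b, c, d, e, f, g}): φ is true.
  f (successors {b, c, e, f, g, h, j}): φ is true.
  g (successors {c, d, e, f, i, j}): φ is true.
  h (successors {b, e, f, i, j}): φ is true.
  i (successors {d, e, f, g, j}): φ is true.
  j (successors {c, d, i}): φ is true.
For instance, at h:
  At h: \Diamond (\Diamond \neg ((p \lor s) \lor s) \to r) requires \Diamond \neg ((p \lor s) \lor s) \to r at some successor in {b, e, f, i, j}.
    \Diamond \neg ((p \lor s) \lor s) \to r holds at b, so \Diamond (\Diamond \neg ((p \lor s) \lor s) \to r) is true at h.
      At b: \Diamond \neg ((p \lor s) \lor s) is false, r is false, so \Diamond \neg ((p \lor s) \lor s) \to r is true.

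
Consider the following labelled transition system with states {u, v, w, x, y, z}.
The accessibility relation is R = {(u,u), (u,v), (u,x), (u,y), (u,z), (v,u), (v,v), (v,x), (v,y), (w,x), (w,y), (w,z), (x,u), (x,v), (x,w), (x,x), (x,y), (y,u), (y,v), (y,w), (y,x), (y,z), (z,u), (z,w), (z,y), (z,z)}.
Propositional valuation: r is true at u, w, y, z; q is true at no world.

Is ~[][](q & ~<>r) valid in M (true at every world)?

Let φ = ~[][](q & ~<>r). Evaluate φ at each world:
  u (successors {u, v, x, y, z}): φ is true.
  v (successors {u, v, x, y}): φ is true.
  w (successors {x, y, z}): φ is true.
  x (successors {u, v, w, x, y}): φ is true.
  y (successors {u, v, w, x, z}): φ is true.
  z (successors {u, w, y, z}): φ is true.
For instance, at v:
  At v: [][](q & ~<>r) is false, so ~[][](q & ~<>r) is true.
    At v: [][](q & ~<>r) requires [](q & ~<>r) at every successor {u, v, x, y}.
      [](q & ~<>r) fails at u, so [][](q & ~<>r) is false at v.

Yes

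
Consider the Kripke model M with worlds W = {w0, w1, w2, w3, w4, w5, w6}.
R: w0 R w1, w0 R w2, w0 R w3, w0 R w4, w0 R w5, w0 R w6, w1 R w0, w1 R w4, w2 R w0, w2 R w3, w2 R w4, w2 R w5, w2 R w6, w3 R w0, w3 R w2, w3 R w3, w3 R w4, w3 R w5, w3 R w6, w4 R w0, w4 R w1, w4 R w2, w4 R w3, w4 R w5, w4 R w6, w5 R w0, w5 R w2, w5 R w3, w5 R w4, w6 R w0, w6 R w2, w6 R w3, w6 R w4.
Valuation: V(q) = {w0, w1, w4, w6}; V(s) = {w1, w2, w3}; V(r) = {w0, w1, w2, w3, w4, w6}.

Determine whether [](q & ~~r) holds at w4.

Recall that []ψ holds at a world iff ψ holds at every accessible world, and <>ψ holds iff ψ holds at some accessible world.
At w4: [](q & ~~r) requires q & ~~r at every successor {w0, w1, w2, w3, w5, w6}.
  q & ~~r fails at w2, so [](q & ~~r) is false at w4.

No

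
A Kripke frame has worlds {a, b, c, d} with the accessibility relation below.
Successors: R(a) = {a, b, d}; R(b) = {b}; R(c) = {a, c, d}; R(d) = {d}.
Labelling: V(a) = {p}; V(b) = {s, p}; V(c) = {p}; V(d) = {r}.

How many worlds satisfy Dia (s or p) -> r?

Let φ = Dia (s or p) -> r. Evaluate φ at each world:
  a (successors {a, b, d}): φ is false.
  b (successors {b}): φ is false.
  c (successors {a, c, d}): φ is false.
  d (successors {d}): φ is true.
For instance, at a:
  At a: Dia (s or p) is true, r is false, so Dia (s or p) -> r is false.
    At a: Dia (s or p) requires s or p at some successor in {a, b, d}.
      s or p holds at a, so Dia (s or p) is true at a.
Satisfying worlds: {d}

1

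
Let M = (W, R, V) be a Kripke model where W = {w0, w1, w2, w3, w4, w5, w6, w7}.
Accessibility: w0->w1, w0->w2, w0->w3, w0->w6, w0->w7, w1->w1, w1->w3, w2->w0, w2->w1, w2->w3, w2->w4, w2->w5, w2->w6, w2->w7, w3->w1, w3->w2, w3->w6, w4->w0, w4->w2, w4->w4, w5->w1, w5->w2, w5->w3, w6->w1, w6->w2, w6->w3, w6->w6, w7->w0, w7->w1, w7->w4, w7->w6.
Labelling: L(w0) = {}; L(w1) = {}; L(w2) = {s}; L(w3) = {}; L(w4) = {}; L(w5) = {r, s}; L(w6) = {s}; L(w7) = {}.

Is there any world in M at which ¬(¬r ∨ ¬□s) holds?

No

Let φ = ¬(¬r ∨ ¬□s). Evaluate φ at each world:
  w0 (successors {w1, w2, w3, w6, w7}): φ is false.
  w1 (successors {w1, w3}): φ is false.
  w2 (successors {w0, w1, w3, w4, w5, w6, w7}): φ is false.
  w3 (successors {w1, w2, w6}): φ is false.
  w4 (successors {w0, w2, w4}): φ is false.
  w5 (successors {w1, w2, w3}): φ is false.
  w6 (successors {w1, w2, w3, w6}): φ is false.
  w7 (successors {w0, w1, w4, w6}): φ is false.
For instance, at w5:
  At w5: ¬r ∨ ¬□s is true, so ¬(¬r ∨ ¬□s) is false.
    At w5: ¬r is false, ¬□s is true, so ¬r ∨ ¬□s is true.
      At w5: □s is false, so ¬□s is true.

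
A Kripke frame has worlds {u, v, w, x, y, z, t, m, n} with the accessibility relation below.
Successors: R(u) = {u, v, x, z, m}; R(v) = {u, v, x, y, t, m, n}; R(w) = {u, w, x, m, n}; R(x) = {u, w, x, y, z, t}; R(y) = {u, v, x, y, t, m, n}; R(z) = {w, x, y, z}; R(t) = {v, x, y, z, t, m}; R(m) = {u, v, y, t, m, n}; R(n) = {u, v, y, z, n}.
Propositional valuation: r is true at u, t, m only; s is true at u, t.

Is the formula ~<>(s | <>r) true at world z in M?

At z: <>(s | <>r) is true, so ~<>(s | <>r) is false.
  At z: <>(s | <>r) requires s | <>r at some successor in {w, x, y, z}.
    s | <>r holds at w, so <>(s | <>r) is true at z.
      At w: s is false, <>r is true, so s | <>r is true.

No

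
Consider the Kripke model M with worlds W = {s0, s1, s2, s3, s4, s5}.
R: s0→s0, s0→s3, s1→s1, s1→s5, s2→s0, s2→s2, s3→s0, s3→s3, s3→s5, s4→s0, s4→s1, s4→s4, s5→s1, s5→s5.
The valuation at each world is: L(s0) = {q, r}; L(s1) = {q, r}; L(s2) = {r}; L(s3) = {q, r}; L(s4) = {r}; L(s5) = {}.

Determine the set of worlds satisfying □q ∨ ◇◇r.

s0, s1, s2, s3, s4, s5

Recall that □ψ holds at a world iff ψ holds at every accessible world, and ◇ψ holds iff ψ holds at some accessible world.
Let φ = □q ∨ ◇◇r. Evaluate φ at each world:
  s0 (successors {s0, s3}): φ is true.
  s1 (successors {s1, s5}): φ is true.
  s2 (successors {s0, s2}): φ is true.
  s3 (successors {s0, s3, s5}): φ is true.
  s4 (successors {s0, s1, s4}): φ is true.
  s5 (successors {s1, s5}): φ is true.
For instance, at s3:
  At s3: □q is false, ◇◇r is true, so □q ∨ ◇◇r is true.
    At s3: □q requires q at every successor {s0, s3, s5}.
      q fails at s5, so □q is false at s3.
    At s3: ◇◇r requires ◇r at some successor in {s0, s3, s5}.
      ◇r holds at s0, so ◇◇r is true at s3.
Satisfying worlds: {s0, s1, s2, s3, s4, s5}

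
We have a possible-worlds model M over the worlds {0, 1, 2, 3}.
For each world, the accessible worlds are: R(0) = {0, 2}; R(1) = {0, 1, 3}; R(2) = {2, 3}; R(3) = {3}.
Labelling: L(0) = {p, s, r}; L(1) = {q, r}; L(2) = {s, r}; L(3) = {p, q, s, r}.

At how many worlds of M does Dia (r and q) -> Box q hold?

Let φ = Dia (r and q) -> Box q. Evaluate φ at each world:
  0 (successors {0, 2}): φ is true.
  1 (successors {0, 1, 3}): φ is false.
  2 (successors {2, 3}): φ is false.
  3 (successors {3}): φ is true.
For instance, at 0:
  At 0: Dia (r and q) is false, Box q is false, so Dia (r and q) -> Box q is true.
    At 0: Dia (r and q) requires r and q at some successor in {0, 2}.
      At 0: r and q is false.
      At 2: r and q is false.
    So Dia (r and q) is false at 0.
    At 0: Box q requires q at every successor {0, 2}.
      q fails at 0, so Box q is false at 0.
Satisfying worlds: {0, 3}

2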